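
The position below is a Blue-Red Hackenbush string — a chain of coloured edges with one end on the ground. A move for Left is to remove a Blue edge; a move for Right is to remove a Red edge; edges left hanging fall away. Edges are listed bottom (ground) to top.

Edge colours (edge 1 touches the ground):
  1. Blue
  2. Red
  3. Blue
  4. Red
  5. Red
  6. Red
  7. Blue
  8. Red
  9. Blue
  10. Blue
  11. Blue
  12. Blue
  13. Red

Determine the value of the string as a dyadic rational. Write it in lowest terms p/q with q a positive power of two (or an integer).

2237/4096

v_1 [B]  L=[0]  R=[(no moves)]  = 1
v_2 [BR]  L=[0]  R=[1]  = 1/2
v_3 [BRB]  L=[0,1/2]  R=[1]  = 3/4
v_4 [BRBR]  L=[0,1/2]  R=[3/4,1]  = 5/8
v_5 [BRBRR]  L=[0,1/2]  R=[5/8,3/4,1]  = 9/16
v_6 [BRBRRR]  L=[0,1/2]  R=[9/16,5/8,3/4,1]  = 17/32
v_7 [BRBRRRB]  L=[0,1/2,17/32]  R=[9/16,5/8,3/4,1]  = 35/64
v_8 [BRBRRRBR]  L=[0,1/2,17/32]  R=[35/64,9/16,5/8,3/4,1]  = 69/128
v_9 [BRBRRRBRB]  L=[0,1/2,17/32,69/128]  R=[35/64,9/16,5/8,3/4,1]  = 139/256
v_10 [BRBRRRBRBB]  L=[0,1/2,17/32,69/128,139/256]  R=[35/64,9/16,5/8,3/4,1]  = 279/512
v_11 [BRBRRRBRBBB]  L=[0,1/2,17/32,69/128,139/256,279/512]  R=[35/64,9/16,5/8,3/4,1]  = 559/1024
v_12 [BRBRRRBRBBBB]  L=[0,1/2,17/32,69/128,139/256,279/512,559/1024]  R=[35/64,9/16,5/8,3/4,1]  = 1119/2048
v_13 [BRBRRRBRBBBBR]  L=[0,1/2,17/32,69/128,139/256,279/512,559/1024]  R=[1119/2048,35/64,9/16,5/8,3/4,1]  = 2237/4096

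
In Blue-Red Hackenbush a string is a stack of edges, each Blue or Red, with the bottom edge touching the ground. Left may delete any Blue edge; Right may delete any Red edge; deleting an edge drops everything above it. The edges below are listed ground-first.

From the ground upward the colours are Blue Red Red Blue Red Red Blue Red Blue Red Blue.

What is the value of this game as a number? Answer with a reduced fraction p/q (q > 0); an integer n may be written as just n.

value_1 [B]  L=[0]  R=[(no moves)]  ⇒ 1
value_2 [BR]  L=[0]  R=[1]  ⇒ 1/2
value_3 [BRR]  L=[0]  R=[1/2,1]  ⇒ 1/4
value_4 [BRRB]  L=[0,1/4]  R=[1/2,1]  ⇒ 3/8
value_5 [BRRBR]  L=[0,1/4]  R=[3/8,1/2,1]  ⇒ 5/16
value_6 [BRRBRR]  L=[0,1/4]  R=[5/16,3/8,1/2,1]  ⇒ 9/32
value_7 [BRRBRRB]  L=[0,1/4,9/32]  R=[5/16,3/8,1/2,1]  ⇒ 19/64
value_8 [BRRBRRBR]  L=[0,1/4,9/32]  R=[19/64,5/16,3/8,1/2,1]  ⇒ 37/128
value_9 [BRRBRRBRB]  L=[0,1/4,9/32,37/128]  R=[19/64,5/16,3/8,1/2,1]  ⇒ 75/256
value_10 [BRRBRRBRBR]  L=[0,1/4,9/32,37/128]  R=[75/256,19/64,5/16,3/8,1/2,1]  ⇒ 149/512
value_11 [BRRBRRBRBRB]  L=[0,1/4,9/32,37/128,149/512]  R=[75/256,19/64,5/16,3/8,1/2,1]  ⇒ 299/1024

299/1024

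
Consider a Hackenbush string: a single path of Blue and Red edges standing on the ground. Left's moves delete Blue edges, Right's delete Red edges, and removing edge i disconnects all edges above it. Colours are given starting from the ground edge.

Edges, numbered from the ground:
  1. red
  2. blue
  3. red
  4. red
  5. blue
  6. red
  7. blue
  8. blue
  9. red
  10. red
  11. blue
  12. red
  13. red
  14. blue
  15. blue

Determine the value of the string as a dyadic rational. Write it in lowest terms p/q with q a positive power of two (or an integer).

-13529/16384

Recurse on prefixes of the 15-edge string red blue red red blue red blue blue red red blue red red blue blue:
edge 1 of 15 (red): { · | 0 } so -1
edge 2 of 15 (blue): { -1 | 0 } so -1/2
edge 3 of 15 (red): { -1 | -1/2 0 } so -3/4
edge 4 of 15 (red): { -1 | -3/4 -1/2 0 } so -7/8
edge 5 of 15 (blue): { -1 -7/8 | -3/4 -1/2 0 } so -13/16
edge 6 of 15 (red): { -1 -7/8 | -13/16 -3/4 -1/2 0 } so -27/32
edge 7 of 15 (blue): { -1 -7/8 -27/32 | -13/16 -3/4 -1/2 0 } so -53/64
edge 8 of 15 (blue): { -1 -7/8 -27/32 -53/64 | -13/16 -3/4 -1/2 0 } so -105/128
edge 9 of 15 (red): { -1 -7/8 -27/32 -53/64 | -105/128 -13/16 -3/4 -1/2 0 } so -211/256
edge 10 of 15 (red): { -1 -7/8 -27/32 -53/64 | -211/256 -105/128 -13/16 -3/4 -1/2 0 } so -423/512
edge 11 of 15 (blue): { -1 -7/8 -27/32 -53/64 -423/512 | -211/256 -105/128 -13/16 -3/4 -1/2 0 } so -845/1024
edge 12 of 15 (red): { -1 -7/8 -27/32 -53/64 -423/512 | -845/1024 -211/256 -105/128 -13/16 -3/4 -1/2 0 } so -1691/2048
edge 13 of 15 (red): { -1 -7/8 -27/32 -53/64 -423/512 | -1691/2048 -845/1024 -211/256 -105/128 -13/16 -3/4 -1/2 0 } so -3383/4096
edge 14 of 15 (blue): { -1 -7/8 -27/32 -53/64 -423/512 -3383/4096 | -1691/2048 -845/1024 -211/256 -105/128 -13/16 -3/4 -1/2 0 } so -6765/8192
edge 15 of 15 (blue): { -1 -7/8 -27/32 -53/64 -423/512 -3383/4096 -6765/8192 | -1691/2048 -845/1024 -211/256 -105/128 -13/16 -3/4 -1/2 0 } so -13529/16384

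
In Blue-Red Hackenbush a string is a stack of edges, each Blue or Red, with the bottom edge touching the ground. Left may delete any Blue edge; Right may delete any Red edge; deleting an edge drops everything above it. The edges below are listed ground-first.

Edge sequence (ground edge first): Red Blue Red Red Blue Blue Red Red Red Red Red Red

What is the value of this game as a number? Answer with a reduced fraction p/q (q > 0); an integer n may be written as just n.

-1663/2048

Prefix values for Red Blue Red Red Blue Blue Red Red Red Red Red Red via {L|R} + simplicity:
edge 1 of 12 (Red): { — | 0 } — -1
edge 2 of 12 (Blue): { -1 | 0 } — -1/2
edge 3 of 12 (Red): { -1 | -1/2,0 } — -3/4
edge 4 of 12 (Red): { -1 | -3/4,-1/2,0 } — -7/8
edge 5 of 12 (Blue): { -1,-7/8 | -3/4,-1/2,0 } — -13/16
edge 6 of 12 (Blue): { -1,-7/8,-13/16 | -3/4,-1/2,0 } — -25/32
edge 7 of 12 (Red): { -1,-7/8,-13/16 | -25/32,-3/4,-1/2,0 } — -51/64
edge 8 of 12 (Red): { -1,-7/8,-13/16 | -51/64,-25/32,-3/4,-1/2,0 } — -103/128
edge 9 of 12 (Red): { -1,-7/8,-13/16 | -103/128,-51/64,-25/32,-3/4,-1/2,0 } — -207/256
edge 10 of 12 (Red): { -1,-7/8,-13/16 | -207/256,-103/128,-51/64,-25/32,-3/4,-1/2,0 } — -415/512
edge 11 of 12 (Red): { -1,-7/8,-13/16 | -415/512,-207/256,-103/128,-51/64,-25/32,-3/4,-1/2,0 } — -831/1024
edge 12 of 12 (Red): { -1,-7/8,-13/16 | -831/1024,-415/512,-207/256,-103/128,-51/64,-25/32,-3/4,-1/2,0 } — -1663/2048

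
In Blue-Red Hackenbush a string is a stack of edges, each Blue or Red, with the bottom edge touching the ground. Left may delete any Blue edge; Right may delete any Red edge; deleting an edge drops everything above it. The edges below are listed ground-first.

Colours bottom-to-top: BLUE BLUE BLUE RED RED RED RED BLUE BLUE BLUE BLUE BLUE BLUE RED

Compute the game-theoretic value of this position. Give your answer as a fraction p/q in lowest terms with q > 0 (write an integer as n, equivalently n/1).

4349/2048

v_1 [B]  L=[0]  R=[∅]  gives 1
v_2 [BB]  L=[0 1]  R=[∅]  gives 2
v_3 [BBB]  L=[0 1 2]  R=[∅]  gives 3
v_4 [BBBR]  L=[0 1 2]  R=[3]  gives 5/2
v_5 [BBBRR]  L=[0 1 2]  R=[5/2 3]  gives 9/4
v_6 [BBBRRR]  L=[0 1 2]  R=[9/4 5/2 3]  gives 17/8
v_7 [BBBRRRR]  L=[0 1 2]  R=[17/8 9/4 5/2 3]  gives 33/16
v_8 [BBBRRRRB]  L=[0 1 2 33/16]  R=[17/8 9/4 5/2 3]  gives 67/32
v_9 [BBBRRRRBB]  L=[0 1 2 33/16 67/32]  R=[17/8 9/4 5/2 3]  gives 135/64
v_10 [BBBRRRRBBB]  L=[0 1 2 33/16 67/32 135/64]  R=[17/8 9/4 5/2 3]  gives 271/128
v_11 [BBBRRRRBBBB]  L=[0 1 2 33/16 67/32 135/64 271/128]  R=[17/8 9/4 5/2 3]  gives 543/256
v_12 [BBBRRRRBBBBB]  L=[0 1 2 33/16 67/32 135/64 271/128 543/256]  R=[17/8 9/4 5/2 3]  gives 1087/512
v_13 [BBBRRRRBBBBBB]  L=[0 1 2 33/16 67/32 135/64 271/128 543/256 1087/512]  R=[17/8 9/4 5/2 3]  gives 2175/1024
v_14 [BBBRRRRBBBBBBR]  L=[0 1 2 33/16 67/32 135/64 271/128 543/256 1087/512]  R=[2175/1024 17/8 9/4 5/2 3]  gives 4349/2048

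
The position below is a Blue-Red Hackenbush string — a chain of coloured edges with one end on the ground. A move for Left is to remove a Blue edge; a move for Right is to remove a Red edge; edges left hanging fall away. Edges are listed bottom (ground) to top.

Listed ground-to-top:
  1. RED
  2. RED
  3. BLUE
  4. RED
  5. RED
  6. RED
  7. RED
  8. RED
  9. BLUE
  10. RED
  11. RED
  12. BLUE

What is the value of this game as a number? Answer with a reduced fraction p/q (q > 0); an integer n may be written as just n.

-2029/1024

v_1 [R]  L=[(no moves)]  R=[0]  -> -1
v_2 [RR]  L=[(no moves)]  R=[-1, 0]  -> -2
v_3 [RRB]  L=[-2]  R=[-1, 0]  -> -3/2
v_4 [RRBR]  L=[-2]  R=[-3/2, -1, 0]  -> -7/4
v_5 [RRBRR]  L=[-2]  R=[-7/4, -3/2, -1, 0]  -> -15/8
v_6 [RRBRRR]  L=[-2]  R=[-15/8, -7/4, -3/2, -1, 0]  -> -31/16
v_7 [RRBRRRR]  L=[-2]  R=[-31/16, -15/8, -7/4, -3/2, -1, 0]  -> -63/32
v_8 [RRBRRRRR]  L=[-2]  R=[-63/32, -31/16, -15/8, -7/4, -3/2, -1, 0]  -> -127/64
v_9 [RRBRRRRRB]  L=[-2, -127/64]  R=[-63/32, -31/16, -15/8, -7/4, -3/2, -1, 0]  -> -253/128
v_10 [RRBRRRRRBR]  L=[-2, -127/64]  R=[-253/128, -63/32, -31/16, -15/8, -7/4, -3/2, -1, 0]  -> -507/256
v_11 [RRBRRRRRBRR]  L=[-2, -127/64]  R=[-507/256, -253/128, -63/32, -31/16, -15/8, -7/4, -3/2, -1, 0]  -> -1015/512
v_12 [RRBRRRRRBRRB]  L=[-2, -127/64, -1015/512]  R=[-507/256, -253/128, -63/32, -31/16, -15/8, -7/4, -3/2, -1, 0]  -> -2029/1024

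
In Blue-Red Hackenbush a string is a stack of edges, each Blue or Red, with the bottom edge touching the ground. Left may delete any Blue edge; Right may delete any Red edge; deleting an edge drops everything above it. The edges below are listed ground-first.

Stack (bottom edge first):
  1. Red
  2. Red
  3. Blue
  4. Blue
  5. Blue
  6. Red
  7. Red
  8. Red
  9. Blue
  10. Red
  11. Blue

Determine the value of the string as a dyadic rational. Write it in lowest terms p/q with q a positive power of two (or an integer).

Prefix values for Red Red Blue Blue Blue Red Red Red Blue Red Blue via {L|R} + simplicity:
1 of 11 · R · max L −∞ · min R 0 -> -1
2 of 11 · RR · max L −∞ · min R -1 -> -2
3 of 11 · RRB · max L -2 · min R -1 -> -3/2
4 of 11 · RRBB · max L -3/2 · min R -1 -> -5/4
5 of 11 · RRBBB · max L -5/4 · min R -1 -> -9/8
6 of 11 · RRBBBR · max L -5/4 · min R -9/8 -> -19/16
7 of 11 · RRBBBRR · max L -5/4 · min R -19/16 -> -39/32
8 of 11 · RRBBBRRR · max L -5/4 · min R -39/32 -> -79/64
9 of 11 · RRBBBRRRB · max L -79/64 · min R -39/32 -> -157/128
10 of 11 · RRBBBRRRBR · max L -79/64 · min R -157/128 -> -315/256
11 of 11 · RRBBBRRRBRB · max L -315/256 · min R -157/128 -> -629/512

-629/512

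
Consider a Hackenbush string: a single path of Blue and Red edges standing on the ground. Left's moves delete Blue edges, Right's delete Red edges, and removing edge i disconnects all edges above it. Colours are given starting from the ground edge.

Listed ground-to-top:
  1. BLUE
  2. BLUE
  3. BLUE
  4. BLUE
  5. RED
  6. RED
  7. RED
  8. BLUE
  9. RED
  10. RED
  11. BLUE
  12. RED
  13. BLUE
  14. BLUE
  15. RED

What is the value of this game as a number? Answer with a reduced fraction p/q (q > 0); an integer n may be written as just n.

6445/2048

B: Left { 0 }, Right { · } gives simplest 1
BB: Left { 0; 1 }, Right { · } gives simplest 2
BBB: Left { 0; 1; 2 }, Right { · } gives simplest 3
BBBB: Left { 0; 1; 2; 3 }, Right { · } gives simplest 4
BBBBR: Left { 0; 1; 2; 3 }, Right { 4 } gives simplest 7/2
BBBBRR: Left { 0; 1; 2; 3 }, Right { 7/2; 4 } gives simplest 13/4
BBBBRRR: Left { 0; 1; 2; 3 }, Right { 13/4; 7/2; 4 } gives simplest 25/8
BBBBRRRB: Left { 0; 1; 2; 3; 25/8 }, Right { 13/4; 7/2; 4 } gives simplest 51/16
BBBBRRRBR: Left { 0; 1; 2; 3; 25/8 }, Right { 51/16; 13/4; 7/2; 4 } gives simplest 101/32
BBBBRRRBRR: Left { 0; 1; 2; 3; 25/8 }, Right { 101/32; 51/16; 13/4; 7/2; 4 } gives simplest 201/64
BBBBRRRBRRB: Left { 0; 1; 2; 3; 25/8; 201/64 }, Right { 101/32; 51/16; 13/4; 7/2; 4 } gives simplest 403/128
BBBBRRRBRRBR: Left { 0; 1; 2; 3; 25/8; 201/64 }, Right { 403/128; 101/32; 51/16; 13/4; 7/2; 4 } gives simplest 805/256
BBBBRRRBRRBRB: Left { 0; 1; 2; 3; 25/8; 201/64; 805/256 }, Right { 403/128; 101/32; 51/16; 13/4; 7/2; 4 } gives simplest 1611/512
BBBBRRRBRRBRBB: Left { 0; 1; 2; 3; 25/8; 201/64; 805/256; 1611/512 }, Right { 403/128; 101/32; 51/16; 13/4; 7/2; 4 } gives simplest 3223/1024
BBBBRRRBRRBRBBR: Left { 0; 1; 2; 3; 25/8; 201/64; 805/256; 1611/512 }, Right { 3223/1024; 403/128; 101/32; 51/16; 13/4; 7/2; 4 } gives simplest 6445/2048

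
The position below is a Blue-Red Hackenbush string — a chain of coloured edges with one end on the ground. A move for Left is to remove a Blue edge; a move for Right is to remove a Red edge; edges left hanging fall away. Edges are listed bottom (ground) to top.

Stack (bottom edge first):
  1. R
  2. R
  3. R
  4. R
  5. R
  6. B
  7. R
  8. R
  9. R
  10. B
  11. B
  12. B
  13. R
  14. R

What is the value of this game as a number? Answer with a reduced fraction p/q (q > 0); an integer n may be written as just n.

-2503/512

step 1: add R to get R; options L={  } R={ 0 } => -1
step 2: add R to get RR; options L={  } R={ -1,0 } => -2
step 3: add R to get RRR; options L={  } R={ -2,-1,0 } => -3
step 4: add R to get RRRR; options L={  } R={ -3,-2,-1,0 } => -4
step 5: add R to get RRRRR; options L={  } R={ -4,-3,-2,-1,0 } => -5
step 6: add B to get RRRRRB; options L={ -5 } R={ -4,-3,-2,-1,0 } => -9/2
step 7: add R to get RRRRRBR; options L={ -5 } R={ -9/2,-4,-3,-2,-1,0 } => -19/4
step 8: add R to get RRRRRBRR; options L={ -5 } R={ -19/4,-9/2,-4,-3,-2,-1,0 } => -39/8
step 9: add R to get RRRRRBRRR; options L={ -5 } R={ -39/8,-19/4,-9/2,-4,-3,-2,-1,0 } => -79/16
step 10: add B to get RRRRRBRRRB; options L={ -5,-79/16 } R={ -39/8,-19/4,-9/2,-4,-3,-2,-1,0 } => -157/32
step 11: add B to get RRRRRBRRRBB; options L={ -5,-79/16,-157/32 } R={ -39/8,-19/4,-9/2,-4,-3,-2,-1,0 } => -313/64
step 12: add B to get RRRRRBRRRBBB; options L={ -5,-79/16,-157/32,-313/64 } R={ -39/8,-19/4,-9/2,-4,-3,-2,-1,0 } => -625/128
step 13: add R to get RRRRRBRRRBBBR; options L={ -5,-79/16,-157/32,-313/64 } R={ -625/128,-39/8,-19/4,-9/2,-4,-3,-2,-1,0 } => -1251/256
step 14: add R to get RRRRRBRRRBBBRR; options L={ -5,-79/16,-157/32,-313/64 } R={ -1251/256,-625/128,-39/8,-19/4,-9/2,-4,-3,-2,-1,0 } => -2503/512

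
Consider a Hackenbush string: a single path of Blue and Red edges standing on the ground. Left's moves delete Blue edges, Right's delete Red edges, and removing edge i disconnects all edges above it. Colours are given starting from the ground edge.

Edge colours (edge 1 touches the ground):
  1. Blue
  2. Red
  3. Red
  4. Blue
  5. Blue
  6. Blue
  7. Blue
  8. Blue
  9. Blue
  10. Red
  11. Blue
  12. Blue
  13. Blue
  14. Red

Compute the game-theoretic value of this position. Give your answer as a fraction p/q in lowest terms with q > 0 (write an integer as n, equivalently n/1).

Build val(s[:k]) for k = 1..14, string s = Blue Red Red Blue Blue Blue Blue Blue Blue Red Blue Blue Blue Red.
1 of 14 · B · max L 0 · min R +∞ so 1
2 of 14 · BR · max L 0 · min R 1 so 1/2
3 of 14 · BRR · max L 0 · min R 1/2 so 1/4
4 of 14 · BRRB · max L 1/4 · min R 1/2 so 3/8
5 of 14 · BRRBB · max L 3/8 · min R 1/2 so 7/16
6 of 14 · BRRBBB · max L 7/16 · min R 1/2 so 15/32
7 of 14 · BRRBBBB · max L 15/32 · min R 1/2 so 31/64
8 of 14 · BRRBBBBB · max L 31/64 · min R 1/2 so 63/128
9 of 14 · BRRBBBBBB · max L 63/128 · min R 1/2 so 127/256
10 of 14 · BRRBBBBBBR · max L 63/128 · min R 127/256 so 253/512
11 of 14 · BRRBBBBBBRB · max L 253/512 · min R 127/256 so 507/1024
12 of 14 · BRRBBBBBBRBB · max L 507/1024 · min R 127/256 so 1015/2048
13 of 14 · BRRBBBBBBRBBB · max L 1015/2048 · min R 127/256 so 2031/4096
14 of 14 · BRRBBBBBBRBBBR · max L 1015/2048 · min R 2031/4096 so 4061/8192

4061/8192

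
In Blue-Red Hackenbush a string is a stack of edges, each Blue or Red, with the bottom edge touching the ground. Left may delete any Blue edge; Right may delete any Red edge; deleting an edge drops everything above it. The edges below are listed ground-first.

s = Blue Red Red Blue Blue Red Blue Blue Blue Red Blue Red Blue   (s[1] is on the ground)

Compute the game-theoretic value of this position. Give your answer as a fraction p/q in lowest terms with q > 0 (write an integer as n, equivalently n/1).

Build value(s[:k]) for k = 1..13, string s = Blue Red Red Blue Blue Red Blue Blue Blue Red Blue Red Blue.
value_1 [B]  L=[0]  R=[(no moves)]  — 1
value_2 [BR]  L=[0]  R=[1]  — 1/2
value_3 [BRR]  L=[0]  R=[1/2, 1]  — 1/4
value_4 [BRRB]  L=[0, 1/4]  R=[1/2, 1]  — 3/8
value_5 [BRRBB]  L=[0, 1/4, 3/8]  R=[1/2, 1]  — 7/16
value_6 [BRRBBR]  L=[0, 1/4, 3/8]  R=[7/16, 1/2, 1]  — 13/32
value_7 [BRRBBRB]  L=[0, 1/4, 3/8, 13/32]  R=[7/16, 1/2, 1]  — 27/64
value_8 [BRRBBRBB]  L=[0, 1/4, 3/8, 13/32, 27/64]  R=[7/16, 1/2, 1]  — 55/128
value_9 [BRRBBRBBB]  L=[0, 1/4, 3/8, 13/32, 27/64, 55/128]  R=[7/16, 1/2, 1]  — 111/256
value_10 [BRRBBRBBBR]  L=[0, 1/4, 3/8, 13/32, 27/64, 55/128]  R=[111/256, 7/16, 1/2, 1]  — 221/512
value_11 [BRRBBRBBBRB]  L=[0, 1/4, 3/8, 13/32, 27/64, 55/128, 221/512]  R=[111/256, 7/16, 1/2, 1]  — 443/1024
value_12 [BRRBBRBBBRBR]  L=[0, 1/4, 3/8, 13/32, 27/64, 55/128, 221/512]  R=[443/1024, 111/256, 7/16, 1/2, 1]  — 885/2048
value_13 [BRRBBRBBBRBRB]  L=[0, 1/4, 3/8, 13/32, 27/64, 55/128, 221/512, 885/2048]  R=[443/1024, 111/256, 7/16, 1/2, 1]  — 1771/4096

1771/4096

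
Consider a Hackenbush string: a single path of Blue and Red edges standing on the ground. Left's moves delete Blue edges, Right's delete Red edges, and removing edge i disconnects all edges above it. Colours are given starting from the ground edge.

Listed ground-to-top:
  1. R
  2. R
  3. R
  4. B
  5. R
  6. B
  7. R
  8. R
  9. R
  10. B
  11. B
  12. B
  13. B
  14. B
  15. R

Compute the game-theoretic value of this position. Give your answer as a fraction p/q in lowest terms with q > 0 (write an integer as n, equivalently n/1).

-11139/4096

Prefix values for R R R B R B R R R B B B B B R via {L|R} + simplicity:
G_1 [R]  L=[none]  R=[0]  -> -1
G_2 [RR]  L=[none]  R=[-1 0]  -> -2
G_3 [RRR]  L=[none]  R=[-2 -1 0]  -> -3
G_4 [RRRB]  L=[-3]  R=[-2 -1 0]  -> -5/2
G_5 [RRRBR]  L=[-3]  R=[-5/2 -2 -1 0]  -> -11/4
G_6 [RRRBRB]  L=[-3 -11/4]  R=[-5/2 -2 -1 0]  -> -21/8
G_7 [RRRBRBR]  L=[-3 -11/4]  R=[-21/8 -5/2 -2 -1 0]  -> -43/16
G_8 [RRRBRBRR]  L=[-3 -11/4]  R=[-43/16 -21/8 -5/2 -2 -1 0]  -> -87/32
G_9 [RRRBRBRRR]  L=[-3 -11/4]  R=[-87/32 -43/16 -21/8 -5/2 -2 -1 0]  -> -175/64
G_10 [RRRBRBRRRB]  L=[-3 -11/4 -175/64]  R=[-87/32 -43/16 -21/8 -5/2 -2 -1 0]  -> -349/128
G_11 [RRRBRBRRRBB]  L=[-3 -11/4 -175/64 -349/128]  R=[-87/32 -43/16 -21/8 -5/2 -2 -1 0]  -> -697/256
G_12 [RRRBRBRRRBBB]  L=[-3 -11/4 -175/64 -349/128 -697/256]  R=[-87/32 -43/16 -21/8 -5/2 -2 -1 0]  -> -1393/512
G_13 [RRRBRBRRRBBBB]  L=[-3 -11/4 -175/64 -349/128 -697/256 -1393/512]  R=[-87/32 -43/16 -21/8 -5/2 -2 -1 0]  -> -2785/1024
G_14 [RRRBRBRRRBBBBB]  L=[-3 -11/4 -175/64 -349/128 -697/256 -1393/512 -2785/1024]  R=[-87/32 -43/16 -21/8 -5/2 -2 -1 0]  -> -5569/2048
G_15 [RRRBRBRRRBBBBBR]  L=[-3 -11/4 -175/64 -349/128 -697/256 -1393/512 -2785/1024]  R=[-5569/2048 -87/32 -43/16 -21/8 -5/2 -2 -1 0]  -> -11139/4096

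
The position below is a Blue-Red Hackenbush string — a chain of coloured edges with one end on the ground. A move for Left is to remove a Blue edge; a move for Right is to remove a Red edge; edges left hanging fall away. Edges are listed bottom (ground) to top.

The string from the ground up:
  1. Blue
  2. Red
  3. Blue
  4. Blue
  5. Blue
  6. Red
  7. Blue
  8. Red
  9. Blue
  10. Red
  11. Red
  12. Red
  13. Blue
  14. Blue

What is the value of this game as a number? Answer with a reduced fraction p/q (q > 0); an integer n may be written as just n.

Prefix values for Blue Red Blue Blue Blue Red Blue Red Blue Red Red Red Blue Blue via {L|R} + simplicity:
step 1: add Blue to get B; options L={ 0 } R={ ∅ } ⇒ 1
step 2: add Red to get BR; options L={ 0 } R={ 1 } ⇒ 1/2
step 3: add Blue to get BRB; options L={ 0, 1/2 } R={ 1 } ⇒ 3/4
step 4: add Blue to get BRBB; options L={ 0, 1/2, 3/4 } R={ 1 } ⇒ 7/8
step 5: add Blue to get BRBBB; options L={ 0, 1/2, 3/4, 7/8 } R={ 1 } ⇒ 15/16
step 6: add Red to get BRBBBR; options L={ 0, 1/2, 3/4, 7/8 } R={ 15/16, 1 } ⇒ 29/32
step 7: add Blue to get BRBBBRB; options L={ 0, 1/2, 3/4, 7/8, 29/32 } R={ 15/16, 1 } ⇒ 59/64
step 8: add Red to get BRBBBRBR; options L={ 0, 1/2, 3/4, 7/8, 29/32 } R={ 59/64, 15/16, 1 } ⇒ 117/128
step 9: add Blue to get BRBBBRBRB; options L={ 0, 1/2, 3/4, 7/8, 29/32, 117/128 } R={ 59/64, 15/16, 1 } ⇒ 235/256
step 10: add Red to get BRBBBRBRBR; options L={ 0, 1/2, 3/4, 7/8, 29/32, 117/128 } R={ 235/256, 59/64, 15/16, 1 } ⇒ 469/512
step 11: add Red to get BRBBBRBRBRR; options L={ 0, 1/2, 3/4, 7/8, 29/32, 117/128 } R={ 469/512, 235/256, 59/64, 15/16, 1 } ⇒ 937/1024
step 12: add Red to get BRBBBRBRBRRR; options L={ 0, 1/2, 3/4, 7/8, 29/32, 117/128 } R={ 937/1024, 469/512, 235/256, 59/64, 15/16, 1 } ⇒ 1873/2048
step 13: add Blue to get BRBBBRBRBRRRB; options L={ 0, 1/2, 3/4, 7/8, 29/32, 117/128, 1873/2048 } R={ 937/1024, 469/512, 235/256, 59/64, 15/16, 1 } ⇒ 3747/4096
step 14: add Blue to get BRBBBRBRBRRRBB; options L={ 0, 1/2, 3/4, 7/8, 29/32, 117/128, 1873/2048, 3747/4096 } R={ 937/1024, 469/512, 235/256, 59/64, 15/16, 1 } ⇒ 7495/8192

7495/8192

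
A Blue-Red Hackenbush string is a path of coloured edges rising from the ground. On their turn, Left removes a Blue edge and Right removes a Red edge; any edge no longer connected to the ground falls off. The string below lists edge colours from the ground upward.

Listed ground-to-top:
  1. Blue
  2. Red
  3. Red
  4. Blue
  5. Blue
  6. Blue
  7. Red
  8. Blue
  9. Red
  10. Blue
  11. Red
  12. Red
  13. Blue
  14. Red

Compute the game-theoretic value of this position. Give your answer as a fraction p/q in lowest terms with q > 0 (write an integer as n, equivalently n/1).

3749/8192

value_1 [B]  L=[0]  R=[—]  = 1
value_2 [BR]  L=[0]  R=[1]  = 1/2
value_3 [BRR]  L=[0]  R=[1/2; 1]  = 1/4
value_4 [BRRB]  L=[0; 1/4]  R=[1/2; 1]  = 3/8
value_5 [BRRBB]  L=[0; 1/4; 3/8]  R=[1/2; 1]  = 7/16
value_6 [BRRBBB]  L=[0; 1/4; 3/8; 7/16]  R=[1/2; 1]  = 15/32
value_7 [BRRBBBR]  L=[0; 1/4; 3/8; 7/16]  R=[15/32; 1/2; 1]  = 29/64
value_8 [BRRBBBRB]  L=[0; 1/4; 3/8; 7/16; 29/64]  R=[15/32; 1/2; 1]  = 59/128
value_9 [BRRBBBRBR]  L=[0; 1/4; 3/8; 7/16; 29/64]  R=[59/128; 15/32; 1/2; 1]  = 117/256
value_10 [BRRBBBRBRB]  L=[0; 1/4; 3/8; 7/16; 29/64; 117/256]  R=[59/128; 15/32; 1/2; 1]  = 235/512
value_11 [BRRBBBRBRBR]  L=[0; 1/4; 3/8; 7/16; 29/64; 117/256]  R=[235/512; 59/128; 15/32; 1/2; 1]  = 469/1024
value_12 [BRRBBBRBRBRR]  L=[0; 1/4; 3/8; 7/16; 29/64; 117/256]  R=[469/1024; 235/512; 59/128; 15/32; 1/2; 1]  = 937/2048
value_13 [BRRBBBRBRBRRB]  L=[0; 1/4; 3/8; 7/16; 29/64; 117/256; 937/2048]  R=[469/1024; 235/512; 59/128; 15/32; 1/2; 1]  = 1875/4096
value_14 [BRRBBBRBRBRRBR]  L=[0; 1/4; 3/8; 7/16; 29/64; 117/256; 937/2048]  R=[1875/4096; 469/1024; 235/512; 59/128; 15/32; 1/2; 1]  = 3749/8192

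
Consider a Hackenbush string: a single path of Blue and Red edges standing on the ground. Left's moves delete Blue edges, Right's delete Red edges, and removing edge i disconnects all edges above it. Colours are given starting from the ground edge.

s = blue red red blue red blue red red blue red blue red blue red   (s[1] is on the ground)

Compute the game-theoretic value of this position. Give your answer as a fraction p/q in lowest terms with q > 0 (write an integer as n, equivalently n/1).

2645/8192

Recurse on prefixes of the 14-edge string blue red red blue red blue red red blue red blue red blue red:
step 1: add blue to get b; options L={ 0 } R={ — } -> 1
step 2: add red to get br; options L={ 0 } R={ 1 } -> 1/2
step 3: add red to get brr; options L={ 0 } R={ 1/2; 1 } -> 1/4
step 4: add blue to get brrb; options L={ 0; 1/4 } R={ 1/2; 1 } -> 3/8
step 5: add red to get brrbr; options L={ 0; 1/4 } R={ 3/8; 1/2; 1 } -> 5/16
step 6: add blue to get brrbrb; options L={ 0; 1/4; 5/16 } R={ 3/8; 1/2; 1 } -> 11/32
step 7: add red to get brrbrbr; options L={ 0; 1/4; 5/16 } R={ 11/32; 3/8; 1/2; 1 } -> 21/64
step 8: add red to get brrbrbrr; options L={ 0; 1/4; 5/16 } R={ 21/64; 11/32; 3/8; 1/2; 1 } -> 41/128
step 9: add blue to get brrbrbrrb; options L={ 0; 1/4; 5/16; 41/128 } R={ 21/64; 11/32; 3/8; 1/2; 1 } -> 83/256
step 10: add red to get brrbrbrrbr; options L={ 0; 1/4; 5/16; 41/128 } R={ 83/256; 21/64; 11/32; 3/8; 1/2; 1 } -> 165/512
step 11: add blue to get brrbrbrrbrb; options L={ 0; 1/4; 5/16; 41/128; 165/512 } R={ 83/256; 21/64; 11/32; 3/8; 1/2; 1 } -> 331/1024
step 12: add red to get brrbrbrrbrbr; options L={ 0; 1/4; 5/16; 41/128; 165/512 } R={ 331/1024; 83/256; 21/64; 11/32; 3/8; 1/2; 1 } -> 661/2048
step 13: add blue to get brrbrbrrbrbrb; options L={ 0; 1/4; 5/16; 41/128; 165/512; 661/2048 } R={ 331/1024; 83/256; 21/64; 11/32; 3/8; 1/2; 1 } -> 1323/4096
step 14: add red to get brrbrbrrbrbrbr; options L={ 0; 1/4; 5/16; 41/128; 165/512; 661/2048 } R={ 1323/4096; 331/1024; 83/256; 21/64; 11/32; 3/8; 1/2; 1 } -> 2645/8192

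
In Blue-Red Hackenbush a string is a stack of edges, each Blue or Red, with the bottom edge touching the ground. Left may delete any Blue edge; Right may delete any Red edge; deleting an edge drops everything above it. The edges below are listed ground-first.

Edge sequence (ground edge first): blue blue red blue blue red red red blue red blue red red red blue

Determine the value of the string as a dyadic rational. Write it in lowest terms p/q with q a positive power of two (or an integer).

Recurse on prefixes of the 15-edge string blue blue red blue blue red red red blue red blue red red red blue:
b: Left { 0 }, Right { none } => simplest 1
bb: Left { 0,1 }, Right { none } => simplest 2
bbr: Left { 0,1 }, Right { 2 } => simplest 3/2
bbrb: Left { 0,1,3/2 }, Right { 2 } => simplest 7/4
bbrbb: Left { 0,1,3/2,7/4 }, Right { 2 } => simplest 15/8
bbrbbr: Left { 0,1,3/2,7/4 }, Right { 15/8,2 } => simplest 29/16
bbrbbrr: Left { 0,1,3/2,7/4 }, Right { 29/16,15/8,2 } => simplest 57/32
bbrbbrrr: Left { 0,1,3/2,7/4 }, Right { 57/32,29/16,15/8,2 } => simplest 113/64
bbrbbrrrb: Left { 0,1,3/2,7/4,113/64 }, Right { 57/32,29/16,15/8,2 } => simplest 227/128
bbrbbrrrbr: Left { 0,1,3/2,7/4,113/64 }, Right { 227/128,57/32,29/16,15/8,2 } => simplest 453/256
bbrbbrrrbrb: Left { 0,1,3/2,7/4,113/64,453/256 }, Right { 227/128,57/32,29/16,15/8,2 } => simplest 907/512
bbrbbrrrbrbr: Left { 0,1,3/2,7/4,113/64,453/256 }, Right { 907/512,227/128,57/32,29/16,15/8,2 } => simplest 1813/1024
bbrbbrrrbrbrr: Left { 0,1,3/2,7/4,113/64,453/256 }, Right { 1813/1024,907/512,227/128,57/32,29/16,15/8,2 } => simplest 3625/2048
bbrbbrrrbrbrrr: Left { 0,1,3/2,7/4,113/64,453/256 }, Right { 3625/2048,1813/1024,907/512,227/128,57/32,29/16,15/8,2 } => simplest 7249/4096
bbrbbrrrbrbrrrb: Left { 0,1,3/2,7/4,113/64,453/256,7249/4096 }, Right { 3625/2048,1813/1024,907/512,227/128,57/32,29/16,15/8,2 } => simplest 14499/8192

14499/8192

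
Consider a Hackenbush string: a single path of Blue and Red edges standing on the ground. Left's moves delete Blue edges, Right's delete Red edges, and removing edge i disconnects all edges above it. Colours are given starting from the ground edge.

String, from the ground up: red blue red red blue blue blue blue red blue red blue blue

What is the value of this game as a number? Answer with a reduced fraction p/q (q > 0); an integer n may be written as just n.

-3113/4096

Prefix values for red blue red red blue blue blue blue red blue red blue blue via {L|R} + simplicity:
edge 1 of 13 (red): {  | 0 } ⇒ -1
edge 2 of 13 (blue): { -1 | 0 } ⇒ -1/2
edge 3 of 13 (red): { -1 | -1/2 0 } ⇒ -3/4
edge 4 of 13 (red): { -1 | -3/4 -1/2 0 } ⇒ -7/8
edge 5 of 13 (blue): { -1 -7/8 | -3/4 -1/2 0 } ⇒ -13/16
edge 6 of 13 (blue): { -1 -7/8 -13/16 | -3/4 -1/2 0 } ⇒ -25/32
edge 7 of 13 (blue): { -1 -7/8 -13/16 -25/32 | -3/4 -1/2 0 } ⇒ -49/64
edge 8 of 13 (blue): { -1 -7/8 -13/16 -25/32 -49/64 | -3/4 -1/2 0 } ⇒ -97/128
edge 9 of 13 (red): { -1 -7/8 -13/16 -25/32 -49/64 | -97/128 -3/4 -1/2 0 } ⇒ -195/256
edge 10 of 13 (blue): { -1 -7/8 -13/16 -25/32 -49/64 -195/256 | -97/128 -3/4 -1/2 0 } ⇒ -389/512
edge 11 of 13 (red): { -1 -7/8 -13/16 -25/32 -49/64 -195/256 | -389/512 -97/128 -3/4 -1/2 0 } ⇒ -779/1024
edge 12 of 13 (blue): { -1 -7/8 -13/16 -25/32 -49/64 -195/256 -779/1024 | -389/512 -97/128 -3/4 -1/2 0 } ⇒ -1557/2048
edge 13 of 13 (blue): { -1 -7/8 -13/16 -25/32 -49/64 -195/256 -779/1024 -1557/2048 | -389/512 -97/128 -3/4 -1/2 0 } ⇒ -3113/4096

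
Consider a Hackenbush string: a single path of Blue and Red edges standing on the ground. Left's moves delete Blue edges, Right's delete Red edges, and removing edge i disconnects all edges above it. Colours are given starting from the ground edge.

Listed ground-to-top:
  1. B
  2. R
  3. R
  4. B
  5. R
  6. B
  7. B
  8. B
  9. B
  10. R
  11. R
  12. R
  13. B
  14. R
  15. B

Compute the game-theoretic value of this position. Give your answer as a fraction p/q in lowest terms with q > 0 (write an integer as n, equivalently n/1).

Build value(s[:k]) for k = 1..15, string s = B R R B R B B B B R R R B R B.
edge 1 of 15 (B): { 0 | ∅ } -> 1
edge 2 of 15 (R): { 0 | 1 } -> 1/2
edge 3 of 15 (R): { 0 | 1/2, 1 } -> 1/4
edge 4 of 15 (B): { 0, 1/4 | 1/2, 1 } -> 3/8
edge 5 of 15 (R): { 0, 1/4 | 3/8, 1/2, 1 } -> 5/16
edge 6 of 15 (B): { 0, 1/4, 5/16 | 3/8, 1/2, 1 } -> 11/32
edge 7 of 15 (B): { 0, 1/4, 5/16, 11/32 | 3/8, 1/2, 1 } -> 23/64
edge 8 of 15 (B): { 0, 1/4, 5/16, 11/32, 23/64 | 3/8, 1/2, 1 } -> 47/128
edge 9 of 15 (B): { 0, 1/4, 5/16, 11/32, 23/64, 47/128 | 3/8, 1/2, 1 } -> 95/256
edge 10 of 15 (R): { 0, 1/4, 5/16, 11/32, 23/64, 47/128 | 95/256, 3/8, 1/2, 1 } -> 189/512
edge 11 of 15 (R): { 0, 1/4, 5/16, 11/32, 23/64, 47/128 | 189/512, 95/256, 3/8, 1/2, 1 } -> 377/1024
edge 12 of 15 (R): { 0, 1/4, 5/16, 11/32, 23/64, 47/128 | 377/1024, 189/512, 95/256, 3/8, 1/2, 1 } -> 753/2048
edge 13 of 15 (B): { 0, 1/4, 5/16, 11/32, 23/64, 47/128, 753/2048 | 377/1024, 189/512, 95/256, 3/8, 1/2, 1 } -> 1507/4096
edge 14 of 15 (R): { 0, 1/4, 5/16, 11/32, 23/64, 47/128, 753/2048 | 1507/4096, 377/1024, 189/512, 95/256, 3/8, 1/2, 1 } -> 3013/8192
edge 15 of 15 (B): { 0, 1/4, 5/16, 11/32, 23/64, 47/128, 753/2048, 3013/8192 | 1507/4096, 377/1024, 189/512, 95/256, 3/8, 1/2, 1 } -> 6027/16384

6027/16384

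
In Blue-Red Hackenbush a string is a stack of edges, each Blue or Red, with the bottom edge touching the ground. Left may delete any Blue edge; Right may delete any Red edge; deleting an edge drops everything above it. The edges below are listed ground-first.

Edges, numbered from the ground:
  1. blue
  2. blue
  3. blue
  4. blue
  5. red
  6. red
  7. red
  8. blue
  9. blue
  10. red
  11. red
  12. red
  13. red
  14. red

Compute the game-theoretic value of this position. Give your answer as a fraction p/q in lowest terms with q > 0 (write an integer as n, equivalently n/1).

3265/1024

1 of 14 · b · max L 0 · min R +∞ → 1
2 of 14 · bb · max L 1 · min R +∞ → 2
3 of 14 · bbb · max L 2 · min R +∞ → 3
4 of 14 · bbbb · max L 3 · min R +∞ → 4
5 of 14 · bbbbr · max L 3 · min R 4 → 7/2
6 of 14 · bbbbrr · max L 3 · min R 7/2 → 13/4
7 of 14 · bbbbrrr · max L 3 · min R 13/4 → 25/8
8 of 14 · bbbbrrrb · max L 25/8 · min R 13/4 → 51/16
9 of 14 · bbbbrrrbb · max L 51/16 · min R 13/4 → 103/32
10 of 14 · bbbbrrrbbr · max L 51/16 · min R 103/32 → 205/64
11 of 14 · bbbbrrrbbrr · max L 51/16 · min R 205/64 → 409/128
12 of 14 · bbbbrrrbbrrr · max L 51/16 · min R 409/128 → 817/256
13 of 14 · bbbbrrrbbrrrr · max L 51/16 · min R 817/256 → 1633/512
14 of 14 · bbbbrrrbbrrrrr · max L 51/16 · min R 1633/512 → 3265/1024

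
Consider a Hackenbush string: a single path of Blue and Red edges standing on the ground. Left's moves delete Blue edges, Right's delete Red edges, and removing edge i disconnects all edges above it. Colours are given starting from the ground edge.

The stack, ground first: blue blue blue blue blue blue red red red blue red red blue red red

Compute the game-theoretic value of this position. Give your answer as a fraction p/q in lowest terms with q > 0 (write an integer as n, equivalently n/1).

2633/512

Build value(s[:k]) for k = 1..15, string s = blue blue blue blue blue blue red red red blue red red blue red red.
b: Left { 0 }, Right {  } so simplest 1
bb: Left { 0 1 }, Right {  } so simplest 2
bbb: Left { 0 1 2 }, Right {  } so simplest 3
bbbb: Left { 0 1 2 3 }, Right {  } so simplest 4
bbbbb: Left { 0 1 2 3 4 }, Right {  } so simplest 5
bbbbbb: Left { 0 1 2 3 4 5 }, Right {  } so simplest 6
bbbbbbr: Left { 0 1 2 3 4 5 }, Right { 6 } so simplest 11/2
bbbbbbrr: Left { 0 1 2 3 4 5 }, Right { 11/2 6 } so simplest 21/4
bbbbbbrrr: Left { 0 1 2 3 4 5 }, Right { 21/4 11/2 6 } so simplest 41/8
bbbbbbrrrb: Left { 0 1 2 3 4 5 41/8 }, Right { 21/4 11/2 6 } so simplest 83/16
bbbbbbrrrbr: Left { 0 1 2 3 4 5 41/8 }, Right { 83/16 21/4 11/2 6 } so simplest 165/32
bbbbbbrrrbrr: Left { 0 1 2 3 4 5 41/8 }, Right { 165/32 83/16 21/4 11/2 6 } so simplest 329/64
bbbbbbrrrbrrb: Left { 0 1 2 3 4 5 41/8 329/64 }, Right { 165/32 83/16 21/4 11/2 6 } so simplest 659/128
bbbbbbrrrbrrbr: Left { 0 1 2 3 4 5 41/8 329/64 }, Right { 659/128 165/32 83/16 21/4 11/2 6 } so simplest 1317/256
bbbbbbrrrbrrbrr: Left { 0 1 2 3 4 5 41/8 329/64 }, Right { 1317/256 659/128 165/32 83/16 21/4 11/2 6 } so simplest 2633/512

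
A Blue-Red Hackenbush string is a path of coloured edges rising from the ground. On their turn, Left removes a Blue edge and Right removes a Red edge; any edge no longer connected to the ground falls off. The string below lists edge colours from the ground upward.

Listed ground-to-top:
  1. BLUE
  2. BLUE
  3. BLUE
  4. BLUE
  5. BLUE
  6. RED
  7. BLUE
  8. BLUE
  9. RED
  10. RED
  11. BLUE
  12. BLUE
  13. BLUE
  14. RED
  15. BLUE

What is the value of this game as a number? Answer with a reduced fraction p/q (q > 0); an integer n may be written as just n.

1 of 15 · B · max L 0 · min R +∞ — 1
2 of 15 · BB · max L 1 · min R +∞ — 2
3 of 15 · BBB · max L 2 · min R +∞ — 3
4 of 15 · BBBB · max L 3 · min R +∞ — 4
5 of 15 · BBBBB · max L 4 · min R +∞ — 5
6 of 15 · BBBBBR · max L 4 · min R 5 — 9/2
7 of 15 · BBBBBRB · max L 9/2 · min R 5 — 19/4
8 of 15 · BBBBBRBB · max L 19/4 · min R 5 — 39/8
9 of 15 · BBBBBRBBR · max L 19/4 · min R 39/8 — 77/16
10 of 15 · BBBBBRBBRR · max L 19/4 · min R 77/16 — 153/32
11 of 15 · BBBBBRBBRRB · max L 153/32 · min R 77/16 — 307/64
12 of 15 · BBBBBRBBRRBB · max L 307/64 · min R 77/16 — 615/128
13 of 15 · BBBBBRBBRRBBB · max L 615/128 · min R 77/16 — 1231/256
14 of 15 · BBBBBRBBRRBBBR · max L 615/128 · min R 1231/256 — 2461/512
15 of 15 · BBBBBRBBRRBBBRB · max L 2461/512 · min R 1231/256 — 4923/1024

4923/1024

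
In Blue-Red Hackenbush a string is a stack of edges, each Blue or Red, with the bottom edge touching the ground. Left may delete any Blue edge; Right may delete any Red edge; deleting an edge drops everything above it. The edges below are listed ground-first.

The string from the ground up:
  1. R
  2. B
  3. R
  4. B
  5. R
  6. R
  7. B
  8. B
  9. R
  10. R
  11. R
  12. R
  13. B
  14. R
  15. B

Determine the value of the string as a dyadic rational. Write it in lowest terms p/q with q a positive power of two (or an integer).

-11509/16384

Build val(s[:k]) for k = 1..15, string s = R B R B R R B B R R R R B R B.
val_1 [R]  L=[·]  R=[0]  => -1
val_2 [RB]  L=[-1]  R=[0]  => -1/2
val_3 [RBR]  L=[-1]  R=[-1/2 0]  => -3/4
val_4 [RBRB]  L=[-1 -3/4]  R=[-1/2 0]  => -5/8
val_5 [RBRBR]  L=[-1 -3/4]  R=[-5/8 -1/2 0]  => -11/16
val_6 [RBRBRR]  L=[-1 -3/4]  R=[-11/16 -5/8 -1/2 0]  => -23/32
val_7 [RBRBRRB]  L=[-1 -3/4 -23/32]  R=[-11/16 -5/8 -1/2 0]  => -45/64
val_8 [RBRBRRBB]  L=[-1 -3/4 -23/32 -45/64]  R=[-11/16 -5/8 -1/2 0]  => -89/128
val_9 [RBRBRRBBR]  L=[-1 -3/4 -23/32 -45/64]  R=[-89/128 -11/16 -5/8 -1/2 0]  => -179/256
val_10 [RBRBRRBBRR]  L=[-1 -3/4 -23/32 -45/64]  R=[-179/256 -89/128 -11/16 -5/8 -1/2 0]  => -359/512
val_11 [RBRBRRBBRRR]  L=[-1 -3/4 -23/32 -45/64]  R=[-359/512 -179/256 -89/128 -11/16 -5/8 -1/2 0]  => -719/1024
val_12 [RBRBRRBBRRRR]  L=[-1 -3/4 -23/32 -45/64]  R=[-719/1024 -359/512 -179/256 -89/128 -11/16 -5/8 -1/2 0]  => -1439/2048
val_13 [RBRBRRBBRRRRB]  L=[-1 -3/4 -23/32 -45/64 -1439/2048]  R=[-719/1024 -359/512 -179/256 -89/128 -11/16 -5/8 -1/2 0]  => -2877/4096
val_14 [RBRBRRBBRRRRBR]  L=[-1 -3/4 -23/32 -45/64 -1439/2048]  R=[-2877/4096 -719/1024 -359/512 -179/256 -89/128 -11/16 -5/8 -1/2 0]  => -5755/8192
val_15 [RBRBRRBBRRRRBRB]  L=[-1 -3/4 -23/32 -45/64 -1439/2048 -5755/8192]  R=[-2877/4096 -719/1024 -359/512 -179/256 -89/128 -11/16 -5/8 -1/2 0]  => -11509/16384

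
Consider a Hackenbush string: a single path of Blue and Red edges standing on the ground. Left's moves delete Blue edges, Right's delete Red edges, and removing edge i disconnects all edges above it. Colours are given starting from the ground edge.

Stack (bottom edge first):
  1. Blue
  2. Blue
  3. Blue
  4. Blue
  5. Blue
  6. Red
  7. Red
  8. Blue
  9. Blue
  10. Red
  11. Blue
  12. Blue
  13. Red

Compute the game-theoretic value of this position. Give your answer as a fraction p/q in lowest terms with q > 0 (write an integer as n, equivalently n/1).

Build value(s[:k]) for k = 1..13, string s = Blue Blue Blue Blue Blue Red Red Blue Blue Red Blue Blue Red.
value(B) = { 0 | (no moves) } => 1
value(BB) = { 0 1 | (no moves) } => 2
value(BBB) = { 0 1 2 | (no moves) } => 3
value(BBBB) = { 0 1 2 3 | (no moves) } => 4
value(BBBBB) = { 0 1 2 3 4 | (no moves) } => 5
value(BBBBBR) = { 0 1 2 3 4 | 5 } => 9/2
value(BBBBBRR) = { 0 1 2 3 4 | 9/2 5 } => 17/4
value(BBBBBRRB) = { 0 1 2 3 4 17/4 | 9/2 5 } => 35/8
value(BBBBBRRBB) = { 0 1 2 3 4 17/4 35/8 | 9/2 5 } => 71/16
value(BBBBBRRBBR) = { 0 1 2 3 4 17/4 35/8 | 71/16 9/2 5 } => 141/32
value(BBBBBRRBBRB) = { 0 1 2 3 4 17/4 35/8 141/32 | 71/16 9/2 5 } => 283/64
value(BBBBBRRBBRBB) = { 0 1 2 3 4 17/4 35/8 141/32 283/64 | 71/16 9/2 5 } => 567/128
value(BBBBBRRBBRBBR) = { 0 1 2 3 4 17/4 35/8 141/32 283/64 | 567/128 71/16 9/2 5 } => 1133/256

1133/256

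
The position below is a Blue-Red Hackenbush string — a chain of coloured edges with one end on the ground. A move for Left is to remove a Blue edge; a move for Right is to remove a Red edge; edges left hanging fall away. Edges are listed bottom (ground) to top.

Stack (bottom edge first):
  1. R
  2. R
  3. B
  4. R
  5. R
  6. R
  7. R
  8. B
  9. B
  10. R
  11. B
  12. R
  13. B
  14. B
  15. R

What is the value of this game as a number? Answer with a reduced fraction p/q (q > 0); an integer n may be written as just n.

-15955/8192

Recurse on prefixes of the 15-edge string R R B R R R R B B R B R B B R:
1 of 15 · R · max L −∞ · min R 0 ⇒ -1
2 of 15 · RR · max L −∞ · min R -1 ⇒ -2
3 of 15 · RRB · max L -2 · min R -1 ⇒ -3/2
4 of 15 · RRBR · max L -2 · min R -3/2 ⇒ -7/4
5 of 15 · RRBRR · max L -2 · min R -7/4 ⇒ -15/8
6 of 15 · RRBRRR · max L -2 · min R -15/8 ⇒ -31/16
7 of 15 · RRBRRRR · max L -2 · min R -31/16 ⇒ -63/32
8 of 15 · RRBRRRRB · max L -63/32 · min R -31/16 ⇒ -125/64
9 of 15 · RRBRRRRBB · max L -125/64 · min R -31/16 ⇒ -249/128
10 of 15 · RRBRRRRBBR · max L -125/64 · min R -249/128 ⇒ -499/256
11 of 15 · RRBRRRRBBRB · max L -499/256 · min R -249/128 ⇒ -997/512
12 of 15 · RRBRRRRBBRBR · max L -499/256 · min R -997/512 ⇒ -1995/1024
13 of 15 · RRBRRRRBBRBRB · max L -1995/1024 · min R -997/512 ⇒ -3989/2048
14 of 15 · RRBRRRRBBRBRBB · max L -3989/2048 · min R -997/512 ⇒ -7977/4096
15 of 15 · RRBRRRRBBRBRBBR · max L -3989/2048 · min R -7977/4096 ⇒ -15955/8192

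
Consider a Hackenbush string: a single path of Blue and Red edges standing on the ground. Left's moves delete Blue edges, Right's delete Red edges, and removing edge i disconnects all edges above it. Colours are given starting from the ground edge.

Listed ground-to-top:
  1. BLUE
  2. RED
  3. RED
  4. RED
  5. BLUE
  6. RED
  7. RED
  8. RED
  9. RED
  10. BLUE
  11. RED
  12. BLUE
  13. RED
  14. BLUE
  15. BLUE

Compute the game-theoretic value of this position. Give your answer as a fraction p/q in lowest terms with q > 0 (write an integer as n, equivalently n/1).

Prefix values for BLUE RED RED RED BLUE RED RED RED RED BLUE RED BLUE RED BLUE BLUE via {L|R} + simplicity:
1 of 15 · B · max L 0 · min R +∞ so 1
2 of 15 · BR · max L 0 · min R 1 so 1/2
3 of 15 · BRR · max L 0 · min R 1/2 so 1/4
4 of 15 · BRRR · max L 0 · min R 1/4 so 1/8
5 of 15 · BRRRB · max L 1/8 · min R 1/4 so 3/16
6 of 15 · BRRRBR · max L 1/8 · min R 3/16 so 5/32
7 of 15 · BRRRBRR · max L 1/8 · min R 5/32 so 9/64
8 of 15 · BRRRBRRR · max L 1/8 · min R 9/64 so 17/128
9 of 15 · BRRRBRRRR · max L 1/8 · min R 17/128 so 33/256
10 of 15 · BRRRBRRRRB · max L 33/256 · min R 17/128 so 67/512
11 of 15 · BRRRBRRRRBR · max L 33/256 · min R 67/512 so 133/1024
12 of 15 · BRRRBRRRRBRB · max L 133/1024 · min R 67/512 so 267/2048
13 of 15 · BRRRBRRRRBRBR · max L 133/1024 · min R 267/2048 so 533/4096
14 of 15 · BRRRBRRRRBRBRB · max L 533/4096 · min R 267/2048 so 1067/8192
15 of 15 · BRRRBRRRRBRBRBB · max L 1067/8192 · min R 267/2048 so 2135/16384

2135/16384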